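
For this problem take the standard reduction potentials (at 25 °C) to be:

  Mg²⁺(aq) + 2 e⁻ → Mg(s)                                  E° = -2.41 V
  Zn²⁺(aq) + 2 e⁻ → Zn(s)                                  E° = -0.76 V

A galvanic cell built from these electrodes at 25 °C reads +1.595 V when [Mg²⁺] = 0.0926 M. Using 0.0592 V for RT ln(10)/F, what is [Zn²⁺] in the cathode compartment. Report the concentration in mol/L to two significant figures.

Zn²⁺/Zn is the cathode, Mg²⁺/Mg the anode: E°cell = +1.65 V, n = 2.
Overall reaction: Zn²⁺(aq) + Mg(s) → Zn(s) + Mg²⁺(aq); Q = [Mg²⁺]^1/[Zn²⁺]^1.
From E = E° − (0.0592/n) log Q: log Q = (E° − E)·n/0.0592 = (+1.65 − (+1.595))·2/0.0592 = 1.8581.
So 1·log[Zn²⁺] = 1·log(0.0926) − log Q = -1.0334 − (1.8581) = -2.8915; [Zn²⁺] = 10^(-2.8915) ≈ 0.0013 M.

0.0013 M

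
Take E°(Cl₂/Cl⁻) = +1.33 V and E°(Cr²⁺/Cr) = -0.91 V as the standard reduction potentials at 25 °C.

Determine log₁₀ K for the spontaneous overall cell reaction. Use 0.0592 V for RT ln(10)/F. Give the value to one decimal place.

75.7

Cathode: Cl₂/Cl⁻; anode: Cr²⁺/Cr. E°cell = +2.24 V, n = 2.
log K = nE°cell / 0.0592 = (2)(+2.24) / 0.0592 = 75.7.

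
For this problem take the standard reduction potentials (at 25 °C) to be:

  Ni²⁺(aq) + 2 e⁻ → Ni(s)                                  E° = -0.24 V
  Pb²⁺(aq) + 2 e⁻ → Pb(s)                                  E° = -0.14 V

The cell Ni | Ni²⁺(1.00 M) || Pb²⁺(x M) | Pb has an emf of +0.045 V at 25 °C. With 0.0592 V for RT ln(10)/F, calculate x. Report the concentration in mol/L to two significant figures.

Pb²⁺/Pb is the cathode, Ni²⁺/Ni the anode: E°cell = +0.10 V, n = 2.
Overall reaction: Pb²⁺(aq) + Ni(s) → Pb(s) + Ni²⁺(aq); Q = [Ni²⁺]^1/[Pb²⁺]^1.
From E = E° − (0.0592/n) log Q: log Q = (E° − E)·n/0.0592 = (+0.10 − (+0.045))·2/0.0592 = 1.8581.
So 1·log[Pb²⁺] = 1·log(1) − log Q = 0.0000 − (1.8581) = -1.8581; [Pb²⁺] = 10^(-1.8581) ≈ 0.014 M.

0.014 M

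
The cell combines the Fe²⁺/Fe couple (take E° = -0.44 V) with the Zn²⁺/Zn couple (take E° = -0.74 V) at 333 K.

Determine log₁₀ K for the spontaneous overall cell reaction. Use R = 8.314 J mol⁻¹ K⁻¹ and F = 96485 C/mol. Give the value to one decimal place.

Cathode: Fe²⁺/Fe; anode: Zn²⁺/Zn. E°cell = (-0.44) − (-0.74) = +0.30 V, with n = 2.
ΔG° = −nFE° = −RT ln K, so ln K = nFE°/(RT) = (2)(96485)(+0.30) / ((8.314)(333)) = 20.910.
log₁₀ K = 20.910 / ln 10 = 9.1.

9.1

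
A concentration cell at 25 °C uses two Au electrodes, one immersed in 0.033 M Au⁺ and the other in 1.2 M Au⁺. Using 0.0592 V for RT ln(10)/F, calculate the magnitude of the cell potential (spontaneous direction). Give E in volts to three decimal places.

For a concentration cell E°cell = 0. The 1.2 M side is the cathode (reduction is favoured where [Au⁺] is higher).
With n = 1, E = −(0.0592/1) log([Au⁺]ₐₙ/[Au⁺]꜀ₐₜ) = −(0.0592/1) log(0.033/1.2) = −(0.0592/1)(-1.561) = +0.092 V.

+0.092 V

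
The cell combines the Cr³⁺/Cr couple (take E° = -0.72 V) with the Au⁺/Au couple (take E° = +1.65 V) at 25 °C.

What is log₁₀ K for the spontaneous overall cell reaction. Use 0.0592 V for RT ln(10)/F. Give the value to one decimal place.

Cathode: Au⁺/Au; anode: Cr³⁺/Cr. E°cell = +2.37 V, n = 3.
log K = nE°cell / 0.0592 = (3)(+2.37) / 0.0592 = 120.1.

120.1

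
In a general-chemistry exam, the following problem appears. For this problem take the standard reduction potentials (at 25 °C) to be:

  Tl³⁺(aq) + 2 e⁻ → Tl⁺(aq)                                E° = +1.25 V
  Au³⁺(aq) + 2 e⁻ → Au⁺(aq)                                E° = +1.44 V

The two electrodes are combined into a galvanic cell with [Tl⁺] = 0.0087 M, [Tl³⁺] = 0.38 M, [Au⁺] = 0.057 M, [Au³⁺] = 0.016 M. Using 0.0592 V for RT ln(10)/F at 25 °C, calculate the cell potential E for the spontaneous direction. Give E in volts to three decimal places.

+0.125 V

Au³⁺/Au⁺ is the cathode (higher E°), Tl³⁺/Tl⁺ the anode: E°cell = +1.44 − (+1.25) = +0.19 V, n = 2.
Overall: Au³⁺(aq) + Tl⁺(aq) → Au⁺(aq) + Tl³⁺(aq)
Q = [Au⁺]·[Tl³⁺] / ([Au³⁺]·[Tl⁺]); log Q = 2.192.
E = E° − (0.0592/n) log Q = +0.19 − (0.0592/2)(2.192) = +0.125 V.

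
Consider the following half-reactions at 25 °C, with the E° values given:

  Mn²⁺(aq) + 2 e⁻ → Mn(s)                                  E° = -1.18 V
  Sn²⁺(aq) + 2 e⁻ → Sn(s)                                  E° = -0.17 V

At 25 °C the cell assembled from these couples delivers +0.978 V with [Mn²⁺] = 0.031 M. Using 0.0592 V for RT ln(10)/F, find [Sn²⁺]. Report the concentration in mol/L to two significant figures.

0.0026 M

Sn²⁺/Sn is the cathode, Mn²⁺/Mn the anode: E°cell = +1.01 V, n = 2.
Overall reaction: Sn²⁺(aq) + Mn(s) → Sn(s) + Mn²⁺(aq); Q = [Mn²⁺]^1/[Sn²⁺]^1.
From E = E° − (0.0592/n) log Q: log Q = (E° − E)·n/0.0592 = (+1.01 − (+0.978))·2/0.0592 = 1.0811.
So 1·log[Sn²⁺] = 1·log(0.031) − log Q = -1.5086 − (1.0811) = -2.5897; [Sn²⁺] = 10^(-2.5897) ≈ 0.0026 M.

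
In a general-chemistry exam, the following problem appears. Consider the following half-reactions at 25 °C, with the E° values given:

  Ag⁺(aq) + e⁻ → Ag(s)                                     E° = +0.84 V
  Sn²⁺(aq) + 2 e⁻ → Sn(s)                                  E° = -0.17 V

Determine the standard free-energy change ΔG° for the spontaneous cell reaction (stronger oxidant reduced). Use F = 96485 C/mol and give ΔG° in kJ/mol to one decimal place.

-194.9 kJ/mol

Ag⁺/Ag (E° = +0.84 V) is the cathode; Sn²⁺/Sn (E° = -0.17 V) is the anode, so E°cell = +1.01 V.
Balancing electrons gives n = 2 (lcm of 1 and 2).
ΔG° = −nFE° = −(2)(96485)(+1.01) = -194,900 J = -194.9 kJ/mol.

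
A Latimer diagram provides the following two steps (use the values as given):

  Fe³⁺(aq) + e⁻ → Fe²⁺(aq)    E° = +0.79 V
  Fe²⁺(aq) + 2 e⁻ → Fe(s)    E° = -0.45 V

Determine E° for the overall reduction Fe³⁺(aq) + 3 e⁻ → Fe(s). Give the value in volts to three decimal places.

Standard free energies of sequential steps add: ΔG°₃ = ΔG°₁ + ΔG°₂, so n₃E°₃ = n₁E°₁ + n₂E°₂.
E°₃ = (1×+0.79 + 2×-0.45) / 3 = (-0.110) / 3 = -0.037 V.
Simply averaging or adding the two E° values would be wrong; the electron-weighted sum is required.

-0.037 V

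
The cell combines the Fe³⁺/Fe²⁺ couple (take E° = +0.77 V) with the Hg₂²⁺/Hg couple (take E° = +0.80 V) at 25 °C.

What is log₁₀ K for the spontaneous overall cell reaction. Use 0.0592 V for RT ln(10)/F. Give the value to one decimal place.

1.0

Cathode: Hg₂²⁺/Hg; anode: Fe³⁺/Fe²⁺. E°cell = +0.03 V, n = 2.
log K = nE°cell / 0.0592 = (2)(+0.03) / 0.0592 = 1.0.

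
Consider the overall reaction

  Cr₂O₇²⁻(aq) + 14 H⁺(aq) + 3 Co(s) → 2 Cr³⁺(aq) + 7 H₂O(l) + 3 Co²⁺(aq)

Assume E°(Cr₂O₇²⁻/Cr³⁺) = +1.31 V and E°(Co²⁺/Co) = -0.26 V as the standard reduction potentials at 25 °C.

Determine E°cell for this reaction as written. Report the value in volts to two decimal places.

+1.57 V

The Cr₂O₇²⁻/Cr³⁺ couple has the higher reduction potential, so it is the cathode; Co²⁺/Co is oxidised at the anode.
E°cell = E°(cathode) − E°(anode) = (+1.31) − (-0.26) = +1.57 V.
Since E°cell > 0, the reaction is spontaneous under standard conditions.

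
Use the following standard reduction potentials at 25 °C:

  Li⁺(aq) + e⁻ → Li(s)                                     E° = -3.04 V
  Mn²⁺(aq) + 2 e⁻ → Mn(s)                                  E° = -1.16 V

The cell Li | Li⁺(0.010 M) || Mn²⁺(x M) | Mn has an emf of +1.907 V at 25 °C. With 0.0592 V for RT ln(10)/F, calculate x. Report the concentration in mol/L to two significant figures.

Mn²⁺/Mn is the cathode, Li⁺/Li the anode: E°cell = +1.88 V, n = 2.
Overall reaction: Mn²⁺(aq) + 2 Li(s) → Mn(s) + 2 Li⁺(aq); Q = [Li⁺]^2/[Mn²⁺]^1.
From E = E° − (0.0592/n) log Q: log Q = (E° − E)·n/0.0592 = (+1.88 − (+1.907))·2/0.0592 = -0.9122.
So 1·log[Mn²⁺] = 2·log(0.01) − log Q = -4.0000 − (-0.9122) = -3.0878; [Mn²⁺] = 10^(-3.0878) ≈ 0.00082 M.

0.00082 M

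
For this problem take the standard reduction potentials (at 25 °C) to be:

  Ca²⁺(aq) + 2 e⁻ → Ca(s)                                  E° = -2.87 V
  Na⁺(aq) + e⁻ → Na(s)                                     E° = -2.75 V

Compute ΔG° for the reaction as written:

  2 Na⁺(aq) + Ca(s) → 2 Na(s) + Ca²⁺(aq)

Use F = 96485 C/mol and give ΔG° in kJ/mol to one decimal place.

As written, Na⁺/Na is reduced (cathode) and Ca²⁺/Ca is oxidised (anode), so E°cell = (-2.75) − (-2.87) = +0.12 V.
Balancing electrons gives n = 2.
ΔG° = −nFE° = −(2)(96485)(+0.12) = -23,156 J = -23.2 kJ/mol.

-23.2 kJ/mol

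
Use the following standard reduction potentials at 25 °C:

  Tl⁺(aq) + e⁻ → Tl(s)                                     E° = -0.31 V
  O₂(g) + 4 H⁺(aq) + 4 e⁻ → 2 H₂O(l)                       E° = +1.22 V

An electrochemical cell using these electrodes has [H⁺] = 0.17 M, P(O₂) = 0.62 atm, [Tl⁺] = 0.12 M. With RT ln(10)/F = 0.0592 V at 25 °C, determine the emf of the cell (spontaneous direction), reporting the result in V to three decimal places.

O₂/H₂O is the cathode (higher E°), Tl⁺/Tl the anode: E°cell = +1.22 − (-0.31) = +1.53 V, n = 4.
Overall: O₂(g) + 4 H⁺(aq) + 4 Tl(s) → 2 H₂O(l) + 4 Tl⁺(aq)
Q = [Tl⁺]^4 / (P(O₂)·[H⁺]^4); log Q = -0.397.
E = E° − (0.0592/n) log Q = +1.53 − (0.0592/4)(-0.397) = +1.536 V.

+1.536 V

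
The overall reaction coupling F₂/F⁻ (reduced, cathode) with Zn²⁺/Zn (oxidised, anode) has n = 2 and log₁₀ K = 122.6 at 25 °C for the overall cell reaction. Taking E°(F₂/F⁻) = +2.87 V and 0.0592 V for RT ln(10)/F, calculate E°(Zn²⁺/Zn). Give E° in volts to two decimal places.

-0.76 V

E°cell = (0.0592/n)·log K = (0.0592/2)(122.6) = +3.629 V.
Since F₂/F⁻ is the cathode and Zn²⁺/Zn the anode, E°cell = E°(F₂/F⁻) − E°(Zn²⁺/Zn).
So E°(Zn²⁺/Zn) = E°(F₂/F⁻) − E°cell = (+2.87) − (+3.629) = -0.76 V.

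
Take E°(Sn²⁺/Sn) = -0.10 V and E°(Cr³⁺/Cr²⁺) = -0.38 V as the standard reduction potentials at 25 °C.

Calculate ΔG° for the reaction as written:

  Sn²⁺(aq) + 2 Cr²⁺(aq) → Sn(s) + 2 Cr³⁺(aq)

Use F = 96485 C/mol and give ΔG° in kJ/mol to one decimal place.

As written, Sn²⁺/Sn is reduced (cathode) and Cr³⁺/Cr²⁺ is oxidised (anode), so E°cell = (-0.10) − (-0.38) = +0.28 V.
Balancing electrons gives n = 2.
ΔG° = −nFE° = −(2)(96485)(+0.28) = -54,032 J = -54.0 kJ/mol.

-54.0 kJ/mol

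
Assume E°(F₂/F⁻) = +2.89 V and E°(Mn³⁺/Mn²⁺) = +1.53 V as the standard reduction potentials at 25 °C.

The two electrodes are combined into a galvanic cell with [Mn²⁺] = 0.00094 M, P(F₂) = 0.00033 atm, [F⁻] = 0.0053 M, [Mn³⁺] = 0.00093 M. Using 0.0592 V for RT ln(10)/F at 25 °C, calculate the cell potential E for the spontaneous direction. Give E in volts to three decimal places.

F₂/F⁻ is the cathode (higher E°), Mn³⁺/Mn²⁺ the anode: E°cell = +2.89 − (+1.53) = +1.36 V, n = 2.
Overall: F₂(g) + 2 Mn²⁺(aq) → 2 F⁻(aq) + 2 Mn³⁺(aq)
Q = [F⁻]^2·[Mn³⁺]^2 / (P(F₂)·[Mn²⁺]^2); log Q = -1.079.
E = E° − (0.0592/n) log Q = +1.36 − (0.0592/2)(-1.079) = +1.392 V.

+1.392 V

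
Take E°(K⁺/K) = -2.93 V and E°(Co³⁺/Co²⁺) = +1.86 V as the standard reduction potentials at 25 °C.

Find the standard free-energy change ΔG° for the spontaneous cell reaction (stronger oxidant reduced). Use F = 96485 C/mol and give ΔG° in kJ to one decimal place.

-462.2 kJ

Co³⁺/Co²⁺ (E° = +1.86 V) is the cathode; K⁺/K (E° = -2.93 V) is the anode, so E°cell = +4.79 V.
Balancing electrons gives n = 1 (lcm of 1 and 1).
ΔG° = −nFE° = −(1)(96485)(+4.79) = -462,163 J = -462.2 kJ.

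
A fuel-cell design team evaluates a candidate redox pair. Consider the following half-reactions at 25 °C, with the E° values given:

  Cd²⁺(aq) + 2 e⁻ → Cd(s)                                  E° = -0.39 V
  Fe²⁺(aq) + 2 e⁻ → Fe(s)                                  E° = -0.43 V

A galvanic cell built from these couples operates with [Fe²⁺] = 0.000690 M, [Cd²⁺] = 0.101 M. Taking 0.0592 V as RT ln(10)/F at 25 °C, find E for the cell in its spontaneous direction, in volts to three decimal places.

+0.104 V

Cd²⁺/Cd is the cathode (higher E°), Fe²⁺/Fe the anode: E°cell = -0.39 − (-0.43) = +0.04 V, n = 2.
Overall: Cd²⁺(aq) + Fe(s) → Cd(s) + Fe²⁺(aq)
Q = [Fe²⁺] / ([Cd²⁺]); log Q = -2.165.
E = E° − (0.0592/n) log Q = +0.04 − (0.0592/2)(-2.165) = +0.104 V.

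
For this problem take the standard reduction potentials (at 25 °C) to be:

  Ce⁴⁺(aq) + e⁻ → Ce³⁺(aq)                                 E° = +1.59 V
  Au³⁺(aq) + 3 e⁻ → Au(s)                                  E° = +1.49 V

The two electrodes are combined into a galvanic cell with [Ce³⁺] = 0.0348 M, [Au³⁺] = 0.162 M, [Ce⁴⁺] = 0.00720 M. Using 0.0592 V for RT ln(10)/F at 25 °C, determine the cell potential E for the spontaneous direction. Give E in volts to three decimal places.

+0.075 V

Ce⁴⁺/Ce³⁺ is the cathode (higher E°), Au³⁺/Au the anode: E°cell = +1.59 − (+1.49) = +0.10 V, n = 3.
Overall: 3 Ce⁴⁺(aq) + Au(s) → 3 Ce³⁺(aq) + Au³⁺(aq)
Q = [Ce³⁺]^3·[Au³⁺] / ([Ce⁴⁺]^3); log Q = 1.262.
E = E° − (0.0592/n) log Q = +0.10 − (0.0592/3)(1.262) = +0.075 V.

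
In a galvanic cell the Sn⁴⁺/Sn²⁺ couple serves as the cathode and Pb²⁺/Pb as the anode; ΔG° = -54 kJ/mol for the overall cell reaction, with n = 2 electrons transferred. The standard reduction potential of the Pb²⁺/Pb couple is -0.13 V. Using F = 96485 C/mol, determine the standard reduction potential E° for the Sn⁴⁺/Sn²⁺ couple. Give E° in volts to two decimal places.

E°cell = −ΔG°/(nF) = −(-54×10³)/((2)(96485)) = +0.280 V.
Since Sn⁴⁺/Sn²⁺ is the cathode and Pb²⁺/Pb the anode, E°cell = E°(Sn⁴⁺/Sn²⁺) − E°(Pb²⁺/Pb).
So E°(Sn⁴⁺/Sn²⁺) = E°cell + E°(Pb²⁺/Pb) = +0.280 + (-0.13) = +0.15 V.

+0.15 V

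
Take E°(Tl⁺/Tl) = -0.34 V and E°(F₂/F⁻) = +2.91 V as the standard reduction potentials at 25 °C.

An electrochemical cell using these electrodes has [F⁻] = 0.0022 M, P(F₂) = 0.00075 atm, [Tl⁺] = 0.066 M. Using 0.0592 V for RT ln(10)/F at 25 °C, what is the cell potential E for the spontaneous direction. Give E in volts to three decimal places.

+3.385 V

F₂/F⁻ is the cathode (higher E°), Tl⁺/Tl the anode: E°cell = +2.91 − (-0.34) = +3.25 V, n = 2.
Overall: F₂(g) + 2 Tl(s) → 2 F⁻(aq) + 2 Tl⁺(aq)
Q = [F⁻]^2·[Tl⁺]^2 / (P(F₂)); log Q = -4.551.
E = E° − (0.0592/n) log Q = +3.25 − (0.0592/2)(-4.551) = +3.385 V.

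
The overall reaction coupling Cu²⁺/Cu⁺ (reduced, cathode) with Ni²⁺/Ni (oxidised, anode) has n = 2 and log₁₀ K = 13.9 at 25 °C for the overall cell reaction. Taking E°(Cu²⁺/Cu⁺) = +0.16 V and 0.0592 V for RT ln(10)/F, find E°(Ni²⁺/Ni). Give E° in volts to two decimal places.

E°cell = (0.0592/n)·log K = (0.0592/2)(13.9) = +0.411 V.
Since Cu²⁺/Cu⁺ is the cathode and Ni²⁺/Ni the anode, E°cell = E°(Cu²⁺/Cu⁺) − E°(Ni²⁺/Ni).
So E°(Ni²⁺/Ni) = E°(Cu²⁺/Cu⁺) − E°cell = (+0.16) − (+0.411) = -0.25 V.

-0.25 V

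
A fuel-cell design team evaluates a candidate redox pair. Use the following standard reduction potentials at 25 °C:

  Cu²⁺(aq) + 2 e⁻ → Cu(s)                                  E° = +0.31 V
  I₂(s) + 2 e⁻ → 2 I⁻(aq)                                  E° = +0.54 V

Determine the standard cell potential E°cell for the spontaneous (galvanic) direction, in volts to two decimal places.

The I₂/I⁻ couple has the higher reduction potential, so it is the cathode; Cu²⁺/Cu is oxidised at the anode.
E°cell = E°(cathode) − E°(anode) = (+0.54) − (+0.31) = +0.23 V.
Since E°cell > 0, the reaction is spontaneous under standard conditions.

+0.23 V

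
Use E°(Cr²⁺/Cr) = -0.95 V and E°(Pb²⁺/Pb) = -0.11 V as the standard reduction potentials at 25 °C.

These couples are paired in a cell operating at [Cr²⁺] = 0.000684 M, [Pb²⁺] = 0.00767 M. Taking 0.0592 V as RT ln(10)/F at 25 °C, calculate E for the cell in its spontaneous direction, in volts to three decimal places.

Pb²⁺/Pb is the cathode (higher E°), Cr²⁺/Cr the anode: E°cell = -0.11 − (-0.95) = +0.84 V, n = 2.
Overall: Pb²⁺(aq) + Cr(s) → Pb(s) + Cr²⁺(aq)
Q = [Cr²⁺] / ([Pb²⁺]); log Q = -1.050.
E = E° − (0.0592/n) log Q = +0.84 − (0.0592/2)(-1.050) = +0.871 V.

+0.871 V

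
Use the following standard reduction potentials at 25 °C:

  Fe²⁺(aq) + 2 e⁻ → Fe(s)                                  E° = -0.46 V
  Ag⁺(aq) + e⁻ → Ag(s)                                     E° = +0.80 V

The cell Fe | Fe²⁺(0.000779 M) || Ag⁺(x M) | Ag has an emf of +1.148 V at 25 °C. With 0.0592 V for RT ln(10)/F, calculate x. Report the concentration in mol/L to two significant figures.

0.00036 M

Ag⁺/Ag is the cathode, Fe²⁺/Fe the anode: E°cell = +1.26 V, n = 2.
Overall reaction: 2 Ag⁺(aq) + Fe(s) → 2 Ag(s) + Fe²⁺(aq); Q = [Fe²⁺]^1/[Ag⁺]^2.
From E = E° − (0.0592/n) log Q: log Q = (E° − E)·n/0.0592 = (+1.26 − (+1.148))·2/0.0592 = 3.7838.
So 2·log[Ag⁺] = 1·log(0.000779) − log Q = -3.1085 − (3.7838) = -6.8923; log[Ag⁺] = -6.8923 / 2 = -3.4461; [Ag⁺] = 10^(-3.4461) ≈ 0.00036 M.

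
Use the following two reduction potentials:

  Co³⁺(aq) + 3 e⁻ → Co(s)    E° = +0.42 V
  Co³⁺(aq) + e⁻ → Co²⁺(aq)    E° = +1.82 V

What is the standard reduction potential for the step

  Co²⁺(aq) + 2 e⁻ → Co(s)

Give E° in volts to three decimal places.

Sequential free energies add, so n₃E°₃ = n₁E°₁ + n₂E°₂.
With n₃ = 3, and the known step contributing 1×(+1.82) V, the unknown satisfies 2·E° = 3×(+0.42) − 1×(+1.82) = -0.560.
E° = -0.560 / 2 = -0.280 V.

-0.280 V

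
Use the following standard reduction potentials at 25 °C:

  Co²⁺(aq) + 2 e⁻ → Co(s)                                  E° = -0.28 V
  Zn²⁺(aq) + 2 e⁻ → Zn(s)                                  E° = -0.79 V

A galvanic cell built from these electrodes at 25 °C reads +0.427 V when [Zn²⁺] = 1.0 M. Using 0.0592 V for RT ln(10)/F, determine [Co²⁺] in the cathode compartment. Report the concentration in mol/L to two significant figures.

Co²⁺/Co is the cathode, Zn²⁺/Zn the anode: E°cell = +0.51 V, n = 2.
Overall reaction: Co²⁺(aq) + Zn(s) → Co(s) + Zn²⁺(aq); Q = [Zn²⁺]^1/[Co²⁺]^1.
From E = E° − (0.0592/n) log Q: log Q = (E° − E)·n/0.0592 = (+0.51 − (+0.427))·2/0.0592 = 2.8041.
So 1·log[Co²⁺] = 1·log(1) − log Q = 0.0000 − (2.8041) = -2.8041; [Co²⁺] = 10^(-2.8041) ≈ 0.0016 M.

0.0016 M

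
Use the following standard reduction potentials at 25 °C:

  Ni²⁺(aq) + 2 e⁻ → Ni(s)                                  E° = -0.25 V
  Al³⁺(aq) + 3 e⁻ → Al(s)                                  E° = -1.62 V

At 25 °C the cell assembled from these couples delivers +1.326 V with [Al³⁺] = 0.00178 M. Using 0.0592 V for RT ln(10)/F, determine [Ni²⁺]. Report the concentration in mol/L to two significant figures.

Ni²⁺/Ni is the cathode, Al³⁺/Al the anode: E°cell = +1.37 V, n = 6.
Overall reaction: 3 Ni²⁺(aq) + 2 Al(s) → 3 Ni(s) + 2 Al³⁺(aq); Q = [Al³⁺]^2/[Ni²⁺]^3.
From E = E° − (0.0592/n) log Q: log Q = (E° − E)·n/0.0592 = (+1.37 − (+1.326))·6/0.0592 = 4.4595.
So 3·log[Ni²⁺] = 2·log(0.00178) − log Q = -5.4992 − (4.4595) = -9.9587; log[Ni²⁺] = -9.9587 / 3 = -3.3196; [Ni²⁺] = 10^(-3.3196) ≈ 0.00048 M.

0.00048 M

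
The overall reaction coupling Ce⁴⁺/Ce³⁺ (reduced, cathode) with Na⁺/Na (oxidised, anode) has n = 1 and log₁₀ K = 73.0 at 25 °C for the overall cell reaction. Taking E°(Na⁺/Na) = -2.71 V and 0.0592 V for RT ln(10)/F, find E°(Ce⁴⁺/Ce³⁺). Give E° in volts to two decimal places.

E°cell = (0.0592/n)·log K = (0.0592/1)(73.0) = +4.322 V.
Since Ce⁴⁺/Ce³⁺ is the cathode and Na⁺/Na the anode, E°cell = E°(Ce⁴⁺/Ce³⁺) − E°(Na⁺/Na).
So E°(Ce⁴⁺/Ce³⁺) = E°cell + E°(Na⁺/Na) = +4.322 + (-2.71) = +1.61 V.

+1.61 V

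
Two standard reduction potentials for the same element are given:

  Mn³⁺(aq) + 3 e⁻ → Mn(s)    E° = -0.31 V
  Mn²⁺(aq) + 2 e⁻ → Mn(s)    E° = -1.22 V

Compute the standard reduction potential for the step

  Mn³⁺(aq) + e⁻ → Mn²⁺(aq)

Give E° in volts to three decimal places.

Sequential free energies add, so n₃E°₃ = n₁E°₁ + n₂E°₂.
With n₃ = 3, and the known step contributing 2×(-1.22) V, the unknown satisfies 1·E° = 3×(-0.31) − 2×(-1.22) = +1.510.
E° = +1.510 / 1 = +1.510 V.

+1.510 V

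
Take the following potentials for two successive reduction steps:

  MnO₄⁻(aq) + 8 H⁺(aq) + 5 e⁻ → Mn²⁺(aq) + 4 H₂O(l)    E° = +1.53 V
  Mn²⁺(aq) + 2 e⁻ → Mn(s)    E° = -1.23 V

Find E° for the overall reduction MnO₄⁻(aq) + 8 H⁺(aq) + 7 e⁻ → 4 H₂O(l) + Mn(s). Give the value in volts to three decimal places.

+0.741 V

Since ΔG° = −nFE° is additive over sequential reductions, n₃E°₃ = n₁E°₁ + n₂E°₂.
E°₃ = (5×+1.53 + 2×-1.23) / 7 = (+5.190) / 7 = +0.741 V.
Simply averaging or adding the two E° values would be wrong; the electron-weighted sum is required.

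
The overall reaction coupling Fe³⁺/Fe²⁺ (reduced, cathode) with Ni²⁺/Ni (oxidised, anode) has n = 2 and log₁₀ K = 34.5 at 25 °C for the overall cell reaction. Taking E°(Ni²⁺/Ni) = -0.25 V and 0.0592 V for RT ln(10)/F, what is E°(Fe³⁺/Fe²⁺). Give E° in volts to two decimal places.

+0.77 V

E°cell = (0.0592/n)·log K = (0.0592/2)(34.5) = +1.021 V.
Since Fe³⁺/Fe²⁺ is the cathode and Ni²⁺/Ni the anode, E°cell = E°(Fe³⁺/Fe²⁺) − E°(Ni²⁺/Ni).
So E°(Fe³⁺/Fe²⁺) = E°cell + E°(Ni²⁺/Ni) = +1.021 + (-0.25) = +0.77 V.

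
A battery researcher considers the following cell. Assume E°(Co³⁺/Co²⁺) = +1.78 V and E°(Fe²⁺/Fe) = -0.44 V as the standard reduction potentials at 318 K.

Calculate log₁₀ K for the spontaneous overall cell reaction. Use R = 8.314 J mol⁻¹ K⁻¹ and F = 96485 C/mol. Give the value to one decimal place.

Cathode: Co³⁺/Co²⁺; anode: Fe²⁺/Fe. E°cell = (+1.78) − (-0.44) = +2.22 V, with n = 2.
ΔG° = −nFE° = −RT ln K, so ln K = nFE°/(RT) = (2)(96485)(+2.22) / ((8.314)(318)) = 162.034.
log₁₀ K = 162.034 / ln 10 = 70.4.

70.4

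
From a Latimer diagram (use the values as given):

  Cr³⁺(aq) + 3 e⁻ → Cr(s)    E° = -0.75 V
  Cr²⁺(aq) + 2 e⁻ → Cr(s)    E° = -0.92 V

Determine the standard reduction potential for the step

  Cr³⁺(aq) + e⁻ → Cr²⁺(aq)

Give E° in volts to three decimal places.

Sequential free energies add, so n₃E°₃ = n₁E°₁ + n₂E°₂.
With n₃ = 3, and the known step contributing 2×(-0.92) V, the unknown satisfies 1·E° = 3×(-0.75) − 2×(-0.92) = -0.410.
E° = -0.410 / 1 = -0.410 V.

-0.410 V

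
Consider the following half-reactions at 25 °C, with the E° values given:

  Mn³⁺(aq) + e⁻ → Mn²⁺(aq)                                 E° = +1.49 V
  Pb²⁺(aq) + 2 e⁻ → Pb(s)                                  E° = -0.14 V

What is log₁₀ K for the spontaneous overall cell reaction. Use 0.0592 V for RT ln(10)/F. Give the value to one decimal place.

Cathode: Mn³⁺/Mn²⁺; anode: Pb²⁺/Pb. E°cell = +1.63 V, n = 2.
log K = nE°cell / 0.0592 = (2)(+1.63) / 0.0592 = 55.1.

55.1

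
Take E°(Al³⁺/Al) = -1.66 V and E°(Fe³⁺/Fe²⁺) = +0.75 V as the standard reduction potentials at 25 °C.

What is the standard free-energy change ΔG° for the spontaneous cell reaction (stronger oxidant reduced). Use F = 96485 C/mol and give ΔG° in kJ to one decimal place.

Fe³⁺/Fe²⁺ (E° = +0.75 V) is the cathode; Al³⁺/Al (E° = -1.66 V) is the anode, so E°cell = +2.41 V.
Balancing electrons gives n = 3 (lcm of 1 and 3).
ΔG° = −nFE° = −(3)(96485)(+2.41) = -697,587 J = -697.6 kJ.

-697.6 kJ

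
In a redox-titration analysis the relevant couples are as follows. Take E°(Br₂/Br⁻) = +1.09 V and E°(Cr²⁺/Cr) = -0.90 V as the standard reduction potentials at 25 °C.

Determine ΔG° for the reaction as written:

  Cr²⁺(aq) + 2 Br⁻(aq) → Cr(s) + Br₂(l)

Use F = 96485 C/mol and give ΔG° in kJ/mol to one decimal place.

+384.0 kJ/mol

As written, Cr²⁺/Cr is reduced (cathode) and Br₂/Br⁻ is oxidised (anode), so E°cell = (-0.90) − (+1.09) = -1.99 V.
Balancing electrons gives n = 2.
ΔG° = −nFE° = −(2)(96485)(-1.99) = 384,010 J = +384.0 kJ/mol.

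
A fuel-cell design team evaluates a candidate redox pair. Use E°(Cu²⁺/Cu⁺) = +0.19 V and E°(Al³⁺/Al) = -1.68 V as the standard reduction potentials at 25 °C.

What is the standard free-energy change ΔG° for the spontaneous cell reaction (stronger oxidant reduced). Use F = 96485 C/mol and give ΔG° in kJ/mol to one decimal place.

Cu²⁺/Cu⁺ (E° = +0.19 V) is the cathode; Al³⁺/Al (E° = -1.68 V) is the anode, so E°cell = +1.87 V.
Balancing electrons gives n = 3 (lcm of 1 and 3).
ΔG° = −nFE° = −(3)(96485)(+1.87) = -541,281 J = -541.3 kJ/mol.

-541.3 kJ/mol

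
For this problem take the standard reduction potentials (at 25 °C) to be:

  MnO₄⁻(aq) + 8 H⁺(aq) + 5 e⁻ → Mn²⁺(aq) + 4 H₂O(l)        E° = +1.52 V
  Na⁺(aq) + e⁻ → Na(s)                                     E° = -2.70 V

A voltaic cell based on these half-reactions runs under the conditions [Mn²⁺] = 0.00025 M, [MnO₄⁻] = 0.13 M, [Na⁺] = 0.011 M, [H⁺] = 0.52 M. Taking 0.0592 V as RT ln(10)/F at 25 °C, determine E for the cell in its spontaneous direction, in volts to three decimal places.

MnO₄⁻/Mn²⁺ is the cathode (higher E°), Na⁺/Na the anode: E°cell = +1.52 − (-2.70) = +4.22 V, n = 5.
Overall: MnO₄⁻(aq) + 8 H⁺(aq) + 5 Na(s) → Mn²⁺(aq) + 4 H₂O(l) + 5 Na⁺(aq)
Q = [Mn²⁺]·[Na⁺]^5 / ([MnO₄⁻]·[H⁺]^8); log Q = -10.237.
E = E° − (0.0592/n) log Q = +4.22 − (0.0592/5)(-10.237) = +4.341 V.

+4.341 V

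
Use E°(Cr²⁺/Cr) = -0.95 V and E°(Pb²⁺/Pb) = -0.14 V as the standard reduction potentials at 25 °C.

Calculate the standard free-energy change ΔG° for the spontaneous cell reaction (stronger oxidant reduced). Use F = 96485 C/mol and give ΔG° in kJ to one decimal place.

-156.3 kJ

Pb²⁺/Pb (E° = -0.14 V) is the cathode; Cr²⁺/Cr (E° = -0.95 V) is the anode, so E°cell = +0.81 V.
Balancing electrons gives n = 2 (lcm of 2 and 2).
ΔG° = −nFE° = −(2)(96485)(+0.81) = -156,306 J = -156.3 kJ.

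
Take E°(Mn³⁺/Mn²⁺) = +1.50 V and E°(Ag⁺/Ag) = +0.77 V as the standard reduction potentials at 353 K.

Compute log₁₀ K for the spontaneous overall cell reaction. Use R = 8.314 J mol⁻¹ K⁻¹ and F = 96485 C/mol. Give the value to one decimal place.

Cathode: Mn³⁺/Mn²⁺; anode: Ag⁺/Ag. E°cell = (+1.50) − (+0.77) = +0.73 V, with n = 1.
ΔG° = −nFE° = −RT ln K, so ln K = nFE°/(RT) = (1)(96485)(+0.73) / ((8.314)(353)) = 23.999.
log₁₀ K = 23.999 / ln 10 = 10.4.

10.4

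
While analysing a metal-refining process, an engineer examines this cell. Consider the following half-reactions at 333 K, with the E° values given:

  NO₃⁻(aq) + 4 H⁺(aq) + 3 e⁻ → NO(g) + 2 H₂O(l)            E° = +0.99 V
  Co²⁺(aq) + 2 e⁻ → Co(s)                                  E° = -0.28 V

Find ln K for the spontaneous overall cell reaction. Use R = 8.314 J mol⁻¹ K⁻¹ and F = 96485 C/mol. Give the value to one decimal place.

265.6

Cathode: NO₃⁻/NO; anode: Co²⁺/Co. E°cell = (+0.99) − (-0.28) = +1.27 V, with n = 6.
ΔG° = −nFE° = −RT ln K, so ln K = nFE°/(RT) = (6)(96485)(+1.27) / ((8.314)(333)) = 265.559.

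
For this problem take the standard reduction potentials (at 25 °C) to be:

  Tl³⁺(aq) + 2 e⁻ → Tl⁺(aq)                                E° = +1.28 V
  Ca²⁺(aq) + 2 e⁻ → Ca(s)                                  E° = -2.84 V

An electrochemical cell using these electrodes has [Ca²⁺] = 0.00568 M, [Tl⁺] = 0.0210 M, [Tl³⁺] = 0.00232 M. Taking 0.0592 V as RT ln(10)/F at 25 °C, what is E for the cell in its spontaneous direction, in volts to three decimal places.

Tl³⁺/Tl⁺ is the cathode (higher E°), Ca²⁺/Ca the anode: E°cell = +1.28 − (-2.84) = +4.12 V, n = 2.
Overall: Tl³⁺(aq) + Ca(s) → Tl⁺(aq) + Ca²⁺(aq)
Q = [Tl⁺]·[Ca²⁺] / ([Tl³⁺]); log Q = -1.289.
E = E° − (0.0592/n) log Q = +4.12 − (0.0592/2)(-1.289) = +4.158 V.

+4.158 V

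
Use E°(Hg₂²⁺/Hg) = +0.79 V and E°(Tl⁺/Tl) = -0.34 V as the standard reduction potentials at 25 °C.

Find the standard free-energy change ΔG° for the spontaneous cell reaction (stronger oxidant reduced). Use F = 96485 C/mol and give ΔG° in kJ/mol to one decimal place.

-218.1 kJ/mol

Hg₂²⁺/Hg (E° = +0.79 V) is the cathode; Tl⁺/Tl (E° = -0.34 V) is the anode, so E°cell = +1.13 V.
Balancing electrons gives n = 2 (lcm of 2 and 1).
ΔG° = −nFE° = −(2)(96485)(+1.13) = -218,056 J = -218.1 kJ/mol.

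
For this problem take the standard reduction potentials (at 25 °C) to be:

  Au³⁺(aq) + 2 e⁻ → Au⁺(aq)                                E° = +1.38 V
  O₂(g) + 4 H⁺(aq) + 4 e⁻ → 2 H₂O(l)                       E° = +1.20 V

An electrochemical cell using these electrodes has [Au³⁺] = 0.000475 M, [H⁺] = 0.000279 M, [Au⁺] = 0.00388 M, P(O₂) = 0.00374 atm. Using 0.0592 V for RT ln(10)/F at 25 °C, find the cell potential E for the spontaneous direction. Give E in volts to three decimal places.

+0.399 V

Au³⁺/Au⁺ is the cathode (higher E°), O₂/H₂O the anode: E°cell = +1.38 − (+1.20) = +0.18 V, n = 4.
Overall: 2 Au³⁺(aq) + 2 H₂O(l) → 2 Au⁺(aq) + O₂(g) + 4 H⁺(aq)
Q = [Au⁺]^2·P(O₂)·[H⁺]^4 / ([Au³⁺]^2); log Q = -14.820.
E = E° − (0.0592/n) log Q = +0.18 − (0.0592/4)(-14.820) = +0.399 V.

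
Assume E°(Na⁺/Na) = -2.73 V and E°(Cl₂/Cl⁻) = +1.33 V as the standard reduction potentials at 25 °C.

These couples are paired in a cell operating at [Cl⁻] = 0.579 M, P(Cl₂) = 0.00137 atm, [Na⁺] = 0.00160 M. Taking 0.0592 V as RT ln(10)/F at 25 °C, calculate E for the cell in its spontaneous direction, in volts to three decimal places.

Cl₂/Cl⁻ is the cathode (higher E°), Na⁺/Na the anode: E°cell = +1.33 − (-2.73) = +4.06 V, n = 2.
Overall: Cl₂(g) + 2 Na(s) → 2 Cl⁻(aq) + 2 Na⁺(aq)
Q = [Cl⁻]^2·[Na⁺]^2 / (P(Cl₂)); log Q = -3.203.
E = E° − (0.0592/n) log Q = +4.06 − (0.0592/2)(-3.203) = +4.155 V.

+4.155 V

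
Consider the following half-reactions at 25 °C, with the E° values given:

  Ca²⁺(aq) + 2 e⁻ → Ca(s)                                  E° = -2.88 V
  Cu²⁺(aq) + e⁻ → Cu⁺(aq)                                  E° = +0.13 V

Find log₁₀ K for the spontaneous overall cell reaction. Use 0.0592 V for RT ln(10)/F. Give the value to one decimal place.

101.7

Cathode: Cu²⁺/Cu⁺; anode: Ca²⁺/Ca. E°cell = +3.01 V, n = 2.
log K = nE°cell / 0.0592 = (2)(+3.01) / 0.0592 = 101.7.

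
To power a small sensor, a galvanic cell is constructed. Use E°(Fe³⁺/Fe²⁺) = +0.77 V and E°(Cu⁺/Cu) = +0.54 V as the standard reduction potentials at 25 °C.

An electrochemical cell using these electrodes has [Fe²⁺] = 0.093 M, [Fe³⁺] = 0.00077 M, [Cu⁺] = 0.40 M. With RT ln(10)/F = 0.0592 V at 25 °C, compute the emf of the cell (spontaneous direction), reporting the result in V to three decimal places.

+0.130 V

Fe³⁺/Fe²⁺ is the cathode (higher E°), Cu⁺/Cu the anode: E°cell = +0.77 − (+0.54) = +0.23 V, n = 1.
Overall: Fe³⁺(aq) + Cu(s) → Fe²⁺(aq) + Cu⁺(aq)
Q = [Fe²⁺]·[Cu⁺] / ([Fe³⁺]); log Q = 1.684.
E = E° − (0.0592/n) log Q = +0.23 − (0.0592/1)(1.684) = +0.130 V.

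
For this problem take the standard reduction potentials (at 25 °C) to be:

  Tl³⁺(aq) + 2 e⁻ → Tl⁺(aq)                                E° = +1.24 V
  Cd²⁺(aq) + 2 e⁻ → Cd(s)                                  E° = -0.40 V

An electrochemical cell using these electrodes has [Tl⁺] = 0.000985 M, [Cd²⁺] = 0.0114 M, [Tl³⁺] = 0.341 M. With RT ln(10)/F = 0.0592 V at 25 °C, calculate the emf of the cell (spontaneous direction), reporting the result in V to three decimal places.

+1.773 V

Tl³⁺/Tl⁺ is the cathode (higher E°), Cd²⁺/Cd the anode: E°cell = +1.24 − (-0.40) = +1.64 V, n = 2.
Overall: Tl³⁺(aq) + Cd(s) → Tl⁺(aq) + Cd²⁺(aq)
Q = [Tl⁺]·[Cd²⁺] / ([Tl³⁺]); log Q = -4.482.
E = E° − (0.0592/n) log Q = +1.64 − (0.0592/2)(-4.482) = +1.773 V.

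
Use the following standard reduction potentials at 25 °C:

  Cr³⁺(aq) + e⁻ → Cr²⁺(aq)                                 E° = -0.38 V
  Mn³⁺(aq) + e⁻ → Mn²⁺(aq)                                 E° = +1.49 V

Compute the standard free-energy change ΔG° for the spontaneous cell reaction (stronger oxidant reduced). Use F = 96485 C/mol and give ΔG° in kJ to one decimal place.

-180.4 kJ

Mn³⁺/Mn²⁺ (E° = +1.49 V) is the cathode; Cr³⁺/Cr²⁺ (E° = -0.38 V) is the anode, so E°cell = +1.87 V.
Balancing electrons gives n = 1 (lcm of 1 and 1).
ΔG° = −nFE° = −(1)(96485)(+1.87) = -180,427 J = -180.4 kJ.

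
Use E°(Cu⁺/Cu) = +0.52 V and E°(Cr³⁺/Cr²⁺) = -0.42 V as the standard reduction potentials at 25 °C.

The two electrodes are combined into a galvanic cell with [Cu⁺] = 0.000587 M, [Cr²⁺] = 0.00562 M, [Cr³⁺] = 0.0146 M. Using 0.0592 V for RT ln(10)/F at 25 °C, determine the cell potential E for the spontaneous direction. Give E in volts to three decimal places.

Cu⁺/Cu is the cathode (higher E°), Cr³⁺/Cr²⁺ the anode: E°cell = +0.52 − (-0.42) = +0.94 V, n = 1.
Overall: Cu⁺(aq) + Cr²⁺(aq) → Cu(s) + Cr³⁺(aq)
Q = [Cr³⁺] / ([Cu⁺]·[Cr²⁺]); log Q = 3.646.
E = E° − (0.0592/n) log Q = +0.94 − (0.0592/1)(3.646) = +0.724 V.

+0.724 V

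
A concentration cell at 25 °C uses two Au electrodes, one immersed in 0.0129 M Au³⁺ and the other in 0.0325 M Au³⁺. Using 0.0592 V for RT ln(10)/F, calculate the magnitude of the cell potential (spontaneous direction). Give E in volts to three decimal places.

+0.008 V

For a concentration cell E°cell = 0. The 0.0325 M side is the cathode (reduction is favoured where [Au³⁺] is higher).
With n = 3, E = −(0.0592/3) log([Au³⁺]ₐₙ/[Au³⁺]꜀ₐₜ) = −(0.0592/3) log(0.0129/0.0325) = −(0.0592/3)(-0.401) = +0.008 V.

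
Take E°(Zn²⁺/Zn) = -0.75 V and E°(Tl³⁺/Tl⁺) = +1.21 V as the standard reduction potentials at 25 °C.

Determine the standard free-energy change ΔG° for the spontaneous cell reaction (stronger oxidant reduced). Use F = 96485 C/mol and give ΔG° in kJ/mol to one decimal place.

-378.2 kJ/mol

Tl³⁺/Tl⁺ (E° = +1.21 V) is the cathode; Zn²⁺/Zn (E° = -0.75 V) is the anode, so E°cell = +1.96 V.
Balancing electrons gives n = 2 (lcm of 2 and 2).
ΔG° = −nFE° = −(2)(96485)(+1.96) = -378,221 J = -378.2 kJ/mol.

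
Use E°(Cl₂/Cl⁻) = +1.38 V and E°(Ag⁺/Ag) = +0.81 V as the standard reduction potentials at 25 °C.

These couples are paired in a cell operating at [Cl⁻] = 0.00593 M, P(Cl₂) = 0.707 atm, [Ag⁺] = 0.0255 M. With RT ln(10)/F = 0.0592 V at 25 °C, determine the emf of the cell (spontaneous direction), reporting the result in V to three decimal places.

Cl₂/Cl⁻ is the cathode (higher E°), Ag⁺/Ag the anode: E°cell = +1.38 − (+0.81) = +0.57 V, n = 2.
Overall: Cl₂(g) + 2 Ag(s) → 2 Cl⁻(aq) + 2 Ag⁺(aq)
Q = [Cl⁻]^2·[Ag⁺]^2 / (P(Cl₂)); log Q = -7.490.
E = E° − (0.0592/n) log Q = +0.57 − (0.0592/2)(-7.490) = +0.792 V.

+0.792 V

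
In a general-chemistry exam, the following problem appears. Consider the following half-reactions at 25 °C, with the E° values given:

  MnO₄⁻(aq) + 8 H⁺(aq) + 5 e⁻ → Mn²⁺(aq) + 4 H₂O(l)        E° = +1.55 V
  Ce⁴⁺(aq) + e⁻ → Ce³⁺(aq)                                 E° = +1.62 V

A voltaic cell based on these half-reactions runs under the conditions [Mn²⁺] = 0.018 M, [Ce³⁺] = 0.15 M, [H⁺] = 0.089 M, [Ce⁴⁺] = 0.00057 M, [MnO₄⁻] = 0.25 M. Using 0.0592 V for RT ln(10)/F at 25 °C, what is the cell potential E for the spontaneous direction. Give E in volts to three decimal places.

Ce⁴⁺/Ce³⁺ is the cathode (higher E°), MnO₄⁻/Mn²⁺ the anode: E°cell = +1.62 − (+1.55) = +0.07 V, n = 5.
Overall: 5 Ce⁴⁺(aq) + Mn²⁺(aq) + 4 H₂O(l) → 5 Ce³⁺(aq) + MnO₄⁻(aq) + 8 H⁺(aq)
Q = [Ce³⁺]^5·[MnO₄⁻]·[H⁺]^8 / ([Ce⁴⁺]^5·[Mn²⁺]); log Q = 4.839.
E = E° − (0.0592/n) log Q = +0.07 − (0.0592/5)(4.839) = +0.013 V.

+0.013 V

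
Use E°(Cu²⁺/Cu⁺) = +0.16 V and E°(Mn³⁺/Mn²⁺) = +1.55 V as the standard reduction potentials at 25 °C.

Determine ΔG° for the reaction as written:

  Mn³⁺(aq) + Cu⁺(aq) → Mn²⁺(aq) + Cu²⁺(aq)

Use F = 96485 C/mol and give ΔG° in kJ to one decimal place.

-134.1 kJ

As written, Mn³⁺/Mn²⁺ is reduced (cathode) and Cu²⁺/Cu⁺ is oxidised (anode), so E°cell = (+1.55) − (+0.16) = +1.39 V.
Balancing electrons gives n = 1.
ΔG° = −nFE° = −(1)(96485)(+1.39) = -134,114 J = -134.1 kJ.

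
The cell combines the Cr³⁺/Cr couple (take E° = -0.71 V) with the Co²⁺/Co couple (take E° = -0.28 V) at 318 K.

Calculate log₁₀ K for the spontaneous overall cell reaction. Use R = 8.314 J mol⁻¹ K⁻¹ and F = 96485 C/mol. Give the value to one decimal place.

Cathode: Co²⁺/Co; anode: Cr³⁺/Cr. E°cell = (-0.28) − (-0.71) = +0.43 V, with n = 6.
ΔG° = −nFE° = −RT ln K, so ln K = nFE°/(RT) = (6)(96485)(+0.43) / ((8.314)(318)) = 94.155.
log₁₀ K = 94.155 / ln 10 = 40.9.

40.9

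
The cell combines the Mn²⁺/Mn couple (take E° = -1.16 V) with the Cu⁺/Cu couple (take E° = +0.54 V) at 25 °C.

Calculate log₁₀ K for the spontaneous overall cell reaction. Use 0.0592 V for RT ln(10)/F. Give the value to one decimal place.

Cathode: Cu⁺/Cu; anode: Mn²⁺/Mn. E°cell = +1.70 V, n = 2.
log K = nE°cell / 0.0592 = (2)(+1.70) / 0.0592 = 57.4.

57.4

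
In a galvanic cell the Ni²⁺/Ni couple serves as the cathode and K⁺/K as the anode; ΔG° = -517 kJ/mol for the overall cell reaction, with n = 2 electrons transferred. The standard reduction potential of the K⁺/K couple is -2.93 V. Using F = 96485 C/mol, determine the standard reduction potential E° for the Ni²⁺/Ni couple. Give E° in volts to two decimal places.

-0.25 V

E°cell = −ΔG°/(nF) = −(-517×10³)/((2)(96485)) = +2.679 V.
Since Ni²⁺/Ni is the cathode and K⁺/K the anode, E°cell = E°(Ni²⁺/Ni) − E°(K⁺/K).
So E°(Ni²⁺/Ni) = E°cell + E°(K⁺/K) = +2.679 + (-2.93) = -0.25 V.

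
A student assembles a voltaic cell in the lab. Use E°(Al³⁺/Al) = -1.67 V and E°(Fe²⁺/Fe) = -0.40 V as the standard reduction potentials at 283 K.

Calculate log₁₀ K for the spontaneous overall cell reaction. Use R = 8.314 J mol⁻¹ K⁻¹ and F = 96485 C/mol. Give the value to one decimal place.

135.7

Cathode: Fe²⁺/Fe; anode: Al³⁺/Al. E°cell = (-0.40) − (-1.67) = +1.27 V, with n = 6.
ΔG° = −nFE° = −RT ln K, so ln K = nFE°/(RT) = (6)(96485)(+1.27) / ((8.314)(283)) = 312.477.
log₁₀ K = 312.477 / ln 10 = 135.7.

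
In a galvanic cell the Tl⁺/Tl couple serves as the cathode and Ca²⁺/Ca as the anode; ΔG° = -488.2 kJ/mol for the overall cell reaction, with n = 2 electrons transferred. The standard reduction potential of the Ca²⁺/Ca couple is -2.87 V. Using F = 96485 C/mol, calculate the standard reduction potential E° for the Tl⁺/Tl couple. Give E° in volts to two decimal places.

-0.34 V

E°cell = −ΔG°/(nF) = −(-488.2×10³)/((2)(96485)) = +2.530 V.
Since Tl⁺/Tl is the cathode and Ca²⁺/Ca the anode, E°cell = E°(Tl⁺/Tl) − E°(Ca²⁺/Ca).
So E°(Tl⁺/Tl) = E°cell + E°(Ca²⁺/Ca) = +2.530 + (-2.87) = -0.34 V.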